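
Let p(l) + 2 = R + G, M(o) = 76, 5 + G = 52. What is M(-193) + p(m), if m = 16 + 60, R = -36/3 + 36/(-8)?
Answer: 209/2 ≈ 104.50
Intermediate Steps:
G = 47 (G = -5 + 52 = 47)
R = -33/2 (R = -36*1/3 + 36*(-1/8) = -12 - 9/2 = -33/2 ≈ -16.500)
m = 76
p(l) = 57/2 (p(l) = -2 + (-33/2 + 47) = -2 + 61/2 = 57/2)
M(-193) + p(m) = 76 + 57/2 = 209/2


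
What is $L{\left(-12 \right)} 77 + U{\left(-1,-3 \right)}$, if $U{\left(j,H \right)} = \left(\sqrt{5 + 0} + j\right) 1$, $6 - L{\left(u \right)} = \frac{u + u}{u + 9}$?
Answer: $-155 + \sqrt{5} \approx -152.76$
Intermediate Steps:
$L{\left(u \right)} = 6 - \frac{2 u}{9 + u}$ ($L{\left(u \right)} = 6 - \frac{u + u}{u + 9} = 6 - \frac{2 u}{9 + u}$)
$U{\left(j,H \right)} = j + \sqrt{5}$ ($U{\left(j,H \right)} = \left(\sqrt{5} + j\right) 1 = \left(j + \sqrt{5}\right) 1 = j + \sqrt{5}$)
$L{\left(-12 \right)} 77 + U{\left(-1,-3 \right)} = \frac{2 \left(27 + 2 \left(-12\right)\right)}{9 - 12} \cdot 77 - \left(1 - \sqrt{5}\right) = \frac{2 \left(27 - 24\right)}{-3} \cdot 77 - \left(1 - \sqrt{5}\right) = 2 \left(- \frac{1}{3}\right) 3 \cdot 77 - \left(1 - \sqrt{5}\right) = \left(-2\right) 77 - \left(1 - \sqrt{5}\right) = -154 - \left(1 - \sqrt{5}\right) = -155 + \sqrt{5}$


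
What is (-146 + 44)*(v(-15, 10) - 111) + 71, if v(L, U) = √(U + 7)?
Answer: 11393 - 102*√17 ≈ 10972.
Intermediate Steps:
v(L, U) = √(7 + U)
(-146 + 44)*(v(-15, 10) - 111) + 71 = (-146 + 44)*(√(7 + 10) - 111) + 71 = -102*(√17 - 111) + 71 = -102*(-111 + √17) + 71 = (11322 - 102*√17) + 71 = 11393 - 102*√17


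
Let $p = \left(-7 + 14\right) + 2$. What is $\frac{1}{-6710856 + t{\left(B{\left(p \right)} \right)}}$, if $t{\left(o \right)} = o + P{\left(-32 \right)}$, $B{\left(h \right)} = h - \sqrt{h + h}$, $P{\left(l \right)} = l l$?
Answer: $- \frac{6709823}{45021724691311} + \frac{3 \sqrt{2}}{45021724691311} \approx -1.4904 \cdot 10^{-7}$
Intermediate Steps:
$p = 9$ ($p = 7 + 2 = 9$)
$P{\left(l \right)} = l^{2}$
$B{\left(h \right)} = h - \sqrt{2} \sqrt{h}$ ($B{\left(h \right)} = h - \sqrt{2 h} = h - \sqrt{2} \sqrt{h}$)
$t{\left(o \right)} = 1024 + o$ ($t{\left(o \right)} = o + \left(-32\right)^{2} = o + 1024 = 1024 + o$)
$\frac{1}{-6710856 + t{\left(B{\left(p \right)} \right)}} = \frac{1}{-6710856 + \left(1024 + \left(9 - \sqrt{2} \sqrt{9}\right)\right)} = \frac{1}{-6710856 + \left(1024 + \left(9 - \sqrt{2} \cdot 3\right)\right)} = \frac{1}{-6710856 + \left(1024 + \left(9 - 3 \sqrt{2}\right)\right)} = \frac{1}{-6710856 + \left(1033 - 3 \sqrt{2}\right)} = \frac{1}{-6709823 - 3 \sqrt{2}}$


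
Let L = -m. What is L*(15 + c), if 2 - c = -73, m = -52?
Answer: 4680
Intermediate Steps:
c = 75 (c = 2 - 1*(-73) = 2 + 73 = 75)
L = 52 (L = -1*(-52) = 52)
L*(15 + c) = 52*(15 + 75) = 52*90 = 4680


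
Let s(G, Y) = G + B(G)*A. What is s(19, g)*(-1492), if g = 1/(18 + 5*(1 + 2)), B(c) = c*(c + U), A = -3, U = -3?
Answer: 1332356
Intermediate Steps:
B(c) = c*(-3 + c) (B(c) = c*(c - 3) = c*(-3 + c))
g = 1/33 (g = 1/(18 + 5*3) = 1/(18 + 15) = 1/33 ≈ 0.030303)
s(G, Y) = G - 3*G*(-3 + G) (s(G, Y) = G + (G*(-3 + G))*(-3) = G - 3*G*(-3 + G))
s(19, g)*(-1492) = (19*(10 - 3*19))*(-1492) = (19*(10 - 57))*(-1492) = (19*(-47))*(-1492) = -893*(-1492) = 1332356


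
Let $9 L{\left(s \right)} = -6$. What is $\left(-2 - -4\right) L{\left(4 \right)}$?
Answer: $- \frac{4}{3} \approx -1.3333$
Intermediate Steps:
$L{\left(s \right)} = - \frac{2}{3}$ ($L{\left(s \right)} = \frac{1}{9} \left(-6\right) = - \frac{2}{3}$)
$\left(-2 - -4\right) L{\left(4 \right)} = \left(-2 - -4\right) \left(- \frac{2}{3}\right) = \left(-2 + 4\right) \left(- \frac{2}{3}\right) = 2 \left(- \frac{2}{3}\right) = - \frac{4}{3}$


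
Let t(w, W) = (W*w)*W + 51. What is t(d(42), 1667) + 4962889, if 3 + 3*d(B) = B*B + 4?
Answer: 4919627905/3 ≈ 1.6399e+9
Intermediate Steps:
d(B) = ⅓ + B²/3 (d(B) = -1 + (B*B + 4)/3 = -1 + (B² + 4)/3 = -1 + (4 + B²)/3 = -1 + (4/3 + B²/3) = ⅓ + B²/3)
t(w, W) = 51 + w*W² (t(w, W) = w*W² + 51 = 51 + w*W²)
t(d(42), 1667) + 4962889 = (51 + (⅓ + (⅓)*42²)*1667²) + 4962889 = (51 + (⅓ + (⅓)*1764)*2778889) + 4962889 = (51 + (⅓ + 588)*2778889) + 4962889 = (51 + (1765/3)*2778889) + 4962889 = (51 + 4904739085/3) + 4962889 = 4904739238/3 + 4962889 = 4919627905/3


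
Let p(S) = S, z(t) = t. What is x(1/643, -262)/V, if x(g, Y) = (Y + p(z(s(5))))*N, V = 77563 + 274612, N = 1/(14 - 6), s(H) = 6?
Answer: -32/352175 ≈ -9.0864e-5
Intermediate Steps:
N = 1/8 ≈ 0.12500
V = 352175
x(g, Y) = 3/4 + Y/8 (x(g, Y) = (Y + 6)*(1/8) = (6 + Y)*(1/8) = 3/4 + Y/8)
x(1/643, -262)/V = (3/4 + (1/8)*(-262))/352175 = (3/4 - 131/4)*(1/352175) = -32*1/352175 = -32/352175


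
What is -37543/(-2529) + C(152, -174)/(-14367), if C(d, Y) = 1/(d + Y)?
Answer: 3955456237/266450382 ≈ 14.845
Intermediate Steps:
C(d, Y) = 1/(Y + d)
-37543/(-2529) + C(152, -174)/(-14367) = -37543/(-2529) + 1/((-174 + 152)*(-14367)) = -37543*(-1/2529) - 1/14367/(-22) = 37543/2529 - 1/22*(-1/14367) = 37543/2529 + 1/316074 = 3955456237/266450382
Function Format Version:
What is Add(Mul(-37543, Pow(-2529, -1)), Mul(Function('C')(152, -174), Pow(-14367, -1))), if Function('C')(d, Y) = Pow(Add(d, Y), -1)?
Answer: Rational(3955456237, 266450382) ≈ 14.845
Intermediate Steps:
Function('C')(d, Y) = Pow(Add(Y, d), -1)
Add(Mul(-37543, Pow(-2529, -1)), Mul(Function('C')(152, -174), Pow(-14367, -1))) = Add(Mul(-37543, Pow(-2529, -1)), Mul(Pow(Add(-174, 152), -1), Pow(-14367, -1))) = Add(Mul(-37543, Rational(-1, 2529)), Mul(Pow(-22, -1), Rational(-1, 14367))) = Add(Rational(37543, 2529), Mul(Rational(-1, 22), Rational(-1, 14367))) = Add(Rational(37543, 2529), Rational(1, 316074)) = Rational(3955456237, 266450382)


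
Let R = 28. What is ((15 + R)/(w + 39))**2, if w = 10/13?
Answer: 312481/267289 ≈ 1.1691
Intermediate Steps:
w = 10/13 (w = 10*(1/13) = 10/13 ≈ 0.76923)
((15 + R)/(w + 39))**2 = ((15 + 28)/(10/13 + 39))**2 = (43/(517/13))**2 = (43*(13/517))**2 = (559/517)**2 = 312481/267289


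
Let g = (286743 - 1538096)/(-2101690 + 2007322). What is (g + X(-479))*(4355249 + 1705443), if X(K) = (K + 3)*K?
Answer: 32602784763053725/23592 ≈ 1.3819e+12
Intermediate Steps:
X(K) = K*(3 + K) (X(K) = (3 + K)*K = K*(3 + K))
g = 1251353/94368 (g = -1251353/(-94368) = -1251353*(-1/94368) = 1251353/94368 ≈ 13.260)
(g + X(-479))*(4355249 + 1705443) = (1251353/94368 - 479*(3 - 479))*(4355249 + 1705443) = (1251353/94368 - 479*(-476))*6060692 = (1251353/94368 + 228004)*6060692 = (21517532825/94368)*6060692 = 32602784763053725/23592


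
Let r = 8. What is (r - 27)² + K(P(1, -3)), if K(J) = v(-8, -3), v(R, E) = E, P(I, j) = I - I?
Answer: 358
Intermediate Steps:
P(I, j) = 0
K(J) = -3
(r - 27)² + K(P(1, -3)) = (8 - 27)² - 3 = (-19)² - 3 = 361 - 3 = 358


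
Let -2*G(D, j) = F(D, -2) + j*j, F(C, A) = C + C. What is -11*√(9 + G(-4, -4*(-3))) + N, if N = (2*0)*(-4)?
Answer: -11*I*√59 ≈ -84.493*I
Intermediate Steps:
F(C, A) = 2*C
G(D, j) = -D - j²/2 (G(D, j) = -(2*D + j*j)/2 = -(2*D + j²)/2 = -(j² + 2*D)/2 = -D - j²/2)
N = 0 (N = 0*(-4) = 0)
-11*√(9 + G(-4, -4*(-3))) + N = -11*√(9 + (-1*(-4) - (-4*(-3))²/2)) + 0 = -11*√(9 + (4 - ½*12²)) + 0 = -11*√(9 + (4 - ½*144)) + 0 = -11*√(9 + (4 - 72)) + 0 = -11*√(9 - 68) + 0 = -11*I*√59 + 0 = -11*I*√59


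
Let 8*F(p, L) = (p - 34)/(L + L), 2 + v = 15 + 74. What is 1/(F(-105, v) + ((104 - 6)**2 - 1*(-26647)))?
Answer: 1392/50461253 ≈ 2.7586e-5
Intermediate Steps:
v = 87 (v = -2 + (15 + 74) = -2 + 89 = 87)
F(p, L) = (-34 + p)/(16*L) (F(p, L) = ((p - 34)/(L + L))/8 = ((-34 + p)/((2*L)))/8 = ((-34 + p)*(1/(2*L)))/8 = ((-34 + p)/(2*L))/8 = (-34 + p)/(16*L))
1/(F(-105, v) + ((104 - 6)**2 - 1*(-26647))) = 1/((1/16)*(-34 - 105)/87 + ((104 - 6)**2 - 1*(-26647))) = 1/((1/16)*(1/87)*(-139) + (98**2 + 26647)) = 1/(-139/1392 + (9604 + 26647)) = 1/(-139/1392 + 36251) = 1/(50461253/1392) = 1392/50461253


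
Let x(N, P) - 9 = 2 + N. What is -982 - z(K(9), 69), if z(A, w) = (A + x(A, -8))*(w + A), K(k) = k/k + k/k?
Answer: -2047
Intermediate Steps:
x(N, P) = 11 + N (x(N, P) = 9 + (2 + N) = 11 + N)
K(k) = 2 (K(k) = 1 + 1 = 2)
z(A, w) = (11 + 2*A)*(A + w) (z(A, w) = (A + (11 + A))*(w + A) = (11 + 2*A)*(A + w))
-982 - z(K(9), 69) = -982 - (2² + 2*69 + 2*(11 + 2) + 69*(11 + 2)) = -982 - (4 + 138 + 2*13 + 69*13) = -982 - (4 + 138 + 26 + 897) = -982 - 1*1065 = -982 - 1065 = -2047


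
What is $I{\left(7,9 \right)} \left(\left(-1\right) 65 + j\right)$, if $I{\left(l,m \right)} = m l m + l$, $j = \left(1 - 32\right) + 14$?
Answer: $-47068$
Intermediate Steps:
$j = -17$ ($j = -31 + 14 = -17$)
$I{\left(l,m \right)} = l + l m^{2}$ ($I{\left(l,m \right)} = l m m + l = l m^{2} + l = l + l m^{2}$)
$I{\left(7,9 \right)} \left(\left(-1\right) 65 + j\right) = 7 \left(1 + 9^{2}\right) \left(\left(-1\right) 65 - 17\right) = 7 \left(1 + 81\right) \left(-65 - 17\right) = 7 \cdot 82 \left(-82\right) = 574 \left(-82\right) = -47068$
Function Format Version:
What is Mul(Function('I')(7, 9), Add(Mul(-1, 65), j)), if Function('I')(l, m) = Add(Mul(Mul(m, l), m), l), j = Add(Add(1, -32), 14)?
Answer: -47068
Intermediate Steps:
j = -17 (j = Add(-31, 14) = -17)
Function('I')(l, m) = Add(l, Mul(l, Pow(m, 2))) (Function('I')(l, m) = Add(Mul(Mul(l, m), m), l) = Add(Mul(l, Pow(m, 2)), l) = Add(l, Mul(l, Pow(m, 2))))
Mul(Function('I')(7, 9), Add(Mul(-1, 65), j)) = Mul(Mul(7, Add(1, Pow(9, 2))), Add(Mul(-1, 65), -17)) = Mul(Mul(7, Add(1, 81)), Add(-65, -17)) = Mul(Mul(7, 82), -82) = Mul(574, -82) = -47068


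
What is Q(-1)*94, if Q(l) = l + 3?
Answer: 188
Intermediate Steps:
Q(l) = 3 + l
Q(-1)*94 = (3 - 1)*94 = 2*94 = 188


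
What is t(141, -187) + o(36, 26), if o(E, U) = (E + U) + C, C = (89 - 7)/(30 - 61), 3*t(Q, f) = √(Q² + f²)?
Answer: 1840/31 + 5*√2194/3 ≈ 137.42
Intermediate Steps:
t(Q, f) = √(Q² + f²)/3
C = -82/31 (C = 82/(-31) = 82*(-1/31) = -82/31 ≈ -2.6452)
o(E, U) = -82/31 + E + U (o(E, U) = (E + U) - 82/31 = -82/31 + E + U)
t(141, -187) + o(36, 26) = √(141² + (-187)²)/3 + (-82/31 + 36 + 26) = √(19881 + 34969)/3 + 1840/31 = √54850/3 + 1840/31 = (5*√2194)/3 + 1840/31 = 5*√2194/3 + 1840/31 = 1840/31 + 5*√2194/3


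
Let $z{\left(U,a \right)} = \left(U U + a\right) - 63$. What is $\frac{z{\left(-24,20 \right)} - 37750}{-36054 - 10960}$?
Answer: $\frac{37217}{47014} \approx 0.79162$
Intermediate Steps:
$z{\left(U,a \right)} = -63 + a + U^{2}$ ($z{\left(U,a \right)} = \left(U^{2} + a\right) - 63 = \left(a + U^{2}\right) - 63 = -63 + a + U^{2}$)
$\frac{z{\left(-24,20 \right)} - 37750}{-36054 - 10960} = \frac{\left(-63 + 20 + \left(-24\right)^{2}\right) - 37750}{-36054 - 10960} = \frac{\left(-63 + 20 + 576\right) - 37750}{-47014} = \left(533 - 37750\right) \left(- \frac{1}{47014}\right) = \left(-37217\right) \left(- \frac{1}{47014}\right) = \frac{37217}{47014}$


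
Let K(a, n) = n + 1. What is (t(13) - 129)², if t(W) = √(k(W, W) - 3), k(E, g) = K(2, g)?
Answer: (129 - √11)² ≈ 15796.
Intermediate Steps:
K(a, n) = 1 + n
k(E, g) = 1 + g
t(W) = √(-2 + W) (t(W) = √((1 + W) - 3) = √(-2 + W))
(t(13) - 129)² = (√(-2 + 13) - 129)² = (√11 - 129)² = (-129 + √11)²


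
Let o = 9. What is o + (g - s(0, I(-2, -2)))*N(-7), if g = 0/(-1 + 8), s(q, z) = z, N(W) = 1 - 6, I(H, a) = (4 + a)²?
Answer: 29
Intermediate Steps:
N(W) = -5
g = 0 (g = 0/7 = (⅐)*0 = 0)
o + (g - s(0, I(-2, -2)))*N(-7) = 9 + (0 - (4 - 2)²)*(-5) = 9 + (0 - 1*2²)*(-5) = 9 + (0 - 1*4)*(-5) = 9 + (0 - 4)*(-5) = 9 - 4*(-5) = 9 + 20 = 29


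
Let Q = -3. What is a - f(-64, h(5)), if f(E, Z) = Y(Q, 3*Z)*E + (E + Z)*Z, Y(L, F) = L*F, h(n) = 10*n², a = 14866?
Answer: -175634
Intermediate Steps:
Y(L, F) = F*L
f(E, Z) = Z*(E + Z) - 9*E*Z (f(E, Z) = ((3*Z)*(-3))*E + (E + Z)*Z = (-9*Z)*E + Z*(E + Z) = -9*E*Z + Z*(E + Z) = Z*(E + Z) - 9*E*Z)
a - f(-64, h(5)) = 14866 - 10*5²*(10*5² - 8*(-64)) = 14866 - 10*25*(10*25 + 512) = 14866 - 250*(250 + 512) = 14866 - 250*762 = 14866 - 1*190500 = 14866 - 190500 = -175634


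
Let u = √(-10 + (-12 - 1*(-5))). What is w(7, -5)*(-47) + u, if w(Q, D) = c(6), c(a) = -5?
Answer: 235 + I*√17 ≈ 235.0 + 4.1231*I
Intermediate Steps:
w(Q, D) = -5
u = I*√17 (u = √(-10 + (-12 + 5)) = √(-10 - 7) = √(-17) = I*√17 ≈ 4.1231*I)
w(7, -5)*(-47) + u = -5*(-47) + I*√17 = 235 + I*√17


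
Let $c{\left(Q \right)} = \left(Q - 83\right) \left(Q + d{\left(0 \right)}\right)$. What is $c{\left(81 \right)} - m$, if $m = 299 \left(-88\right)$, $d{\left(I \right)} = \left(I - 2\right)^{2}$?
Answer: $26142$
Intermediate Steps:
$d{\left(I \right)} = \left(-2 + I\right)^{2}$
$c{\left(Q \right)} = \left(-83 + Q\right) \left(4 + Q\right)$ ($c{\left(Q \right)} = \left(Q - 83\right) \left(Q + \left(-2 + 0\right)^{2}\right) = \left(-83 + Q\right) \left(Q + \left(-2\right)^{2}\right) = \left(-83 + Q\right) \left(Q + 4\right) = \left(-83 + Q\right) \left(4 + Q\right)$)
$m = -26312$
$c{\left(81 \right)} - m = \left(-332 + 81^{2} - 6399\right) - -26312 = \left(-332 + 6561 - 6399\right) + 26312 = -170 + 26312 = 26142$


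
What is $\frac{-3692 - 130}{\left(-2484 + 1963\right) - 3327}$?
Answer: $\frac{147}{148} \approx 0.99324$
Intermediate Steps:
$\frac{-3692 - 130}{\left(-2484 + 1963\right) - 3327} = - \frac{3822}{-521 - 3327} = - \frac{3822}{-3848} = \left(-3822\right) \left(- \frac{1}{3848}\right) = \frac{147}{148}$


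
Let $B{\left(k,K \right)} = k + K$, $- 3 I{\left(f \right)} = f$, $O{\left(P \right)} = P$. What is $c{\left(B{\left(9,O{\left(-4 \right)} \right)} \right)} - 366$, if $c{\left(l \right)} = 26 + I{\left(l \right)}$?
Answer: $- \frac{1025}{3} \approx -341.67$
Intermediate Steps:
$I{\left(f \right)} = - \frac{f}{3}$
$B{\left(k,K \right)} = K + k$
$c{\left(l \right)} = 26 - \frac{l}{3}$
$c{\left(B{\left(9,O{\left(-4 \right)} \right)} \right)} - 366 = \left(26 - \frac{-4 + 9}{3}\right) - 366 = \left(26 - \frac{5}{3}\right) - 366 = \frac{73}{3} - 366 = - \frac{1025}{3}$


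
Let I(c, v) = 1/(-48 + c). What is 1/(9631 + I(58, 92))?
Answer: 10/96311 ≈ 0.00010383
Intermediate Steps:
1/(9631 + I(58, 92)) = 1/(9631 + 1/(-48 + 58)) = 1/(9631 + 1/10) = 1/(9631 + ⅒) = 1/(96311/10) = 10/96311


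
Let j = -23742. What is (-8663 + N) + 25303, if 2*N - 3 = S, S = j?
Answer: 9541/2 ≈ 4770.5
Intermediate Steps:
S = -23742
N = -23739/2 (N = 3/2 + (1/2)*(-23742) = 3/2 - 11871 = -23739/2 ≈ -11870.)
(-8663 + N) + 25303 = (-8663 - 23739/2) + 25303 = -41065/2 + 25303 = 9541/2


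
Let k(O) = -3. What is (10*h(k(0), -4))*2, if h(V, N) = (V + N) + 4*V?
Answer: -380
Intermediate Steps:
h(V, N) = N + 5*V (h(V, N) = (N + V) + 4*V = N + 5*V)
(10*h(k(0), -4))*2 = (10*(-4 + 5*(-3)))*2 = (10*(-4 - 15))*2 = (10*(-19))*2 = -190*2 = -380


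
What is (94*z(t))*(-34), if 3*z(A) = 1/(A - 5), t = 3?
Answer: 1598/3 ≈ 532.67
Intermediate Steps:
z(A) = 1/(3*(-5 + A)) (z(A) = 1/(3*(A - 5)) = 1/(3*(-5 + A)))
(94*z(t))*(-34) = (94*(1/(3*(-5 + 3))))*(-34) = (94*((⅓)/(-2)))*(-34) = (94*((⅓)*(-½)))*(-34) = (94*(-⅙))*(-34) = -47/3*(-34) = 1598/3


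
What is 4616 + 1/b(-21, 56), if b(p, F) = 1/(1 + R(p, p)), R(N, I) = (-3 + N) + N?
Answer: 4572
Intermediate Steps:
R(N, I) = -3 + 2*N
b(p, F) = 1/(-2 + 2*p) (b(p, F) = 1/(1 + (-3 + 2*p)) = 1/(-2 + 2*p))
4616 + 1/b(-21, 56) = 4616 + 1/(1/(2*(-1 - 21))) = 4616 + 1/((1/2)/(-22)) = 4616 + 1/((1/2)*(-1/22)) = 4616 + 1/(-1/44) = 4616 - 44 = 4572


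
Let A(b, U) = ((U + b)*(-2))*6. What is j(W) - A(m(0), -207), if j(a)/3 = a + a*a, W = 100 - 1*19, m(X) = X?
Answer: 17442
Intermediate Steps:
W = 81 (W = 100 - 19 = 81)
A(b, U) = -12*U - 12*b (A(b, U) = (-2*U - 2*b)*6 = -12*U - 12*b)
j(a) = 3*a + 3*a**2 (j(a) = 3*(a + a*a) = 3*(a + a**2) = 3*a + 3*a**2)
j(W) - A(m(0), -207) = 3*81*(1 + 81) - (-12*(-207) - 12*0) = 3*81*82 - (2484 + 0) = 19926 - 1*2484 = 19926 - 2484 = 17442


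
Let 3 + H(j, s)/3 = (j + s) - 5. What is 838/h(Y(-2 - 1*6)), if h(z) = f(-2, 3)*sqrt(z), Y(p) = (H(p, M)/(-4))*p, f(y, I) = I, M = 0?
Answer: -419*I*sqrt(6)/36 ≈ -28.509*I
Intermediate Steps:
H(j, s) = -24 + 3*j + 3*s (H(j, s) = -9 + 3*((j + s) - 5) = -9 + 3*(-5 + j + s) = -9 + (-15 + 3*j + 3*s) = -24 + 3*j + 3*s)
Y(p) = p*(6 - 3*p/4) (Y(p) = ((-24 + 3*p + 3*0)/(-4))*p = ((-24 + 3*p + 0)*(-1/4))*p = ((-24 + 3*p)*(-1/4))*p = (6 - 3*p/4)*p = p*(6 - 3*p/4))
h(z) = 3*sqrt(z)
838/h(Y(-2 - 1*6)) = 838/((3*sqrt(3*(-2 - 1*6)*(8 - (-2 - 1*6))/4))) = 838/((3*sqrt(3*(-2 - 6)*(8 - (-2 - 6))/4))) = 838/((3*sqrt((3/4)*(-8)*(8 - 1*(-8))))) = 838/((3*sqrt((3/4)*(-8)*(8 + 8)))) = 838/((3*sqrt((3/4)*(-8)*16))) = 838/((3*sqrt(-96))) = 838/((3*(4*I*sqrt(6)))) = 838/((12*I*sqrt(6))) = 838*(-I*sqrt(6)/72) = -419*I*sqrt(6)/36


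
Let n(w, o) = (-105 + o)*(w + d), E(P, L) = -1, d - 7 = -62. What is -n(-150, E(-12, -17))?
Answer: -21730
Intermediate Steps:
d = -55 (d = 7 - 62 = -55)
n(w, o) = (-105 + o)*(-55 + w) (n(w, o) = (-105 + o)*(w - 55) = (-105 + o)*(-55 + w))
-n(-150, E(-12, -17)) = -(5775 - 105*(-150) - 55*(-1) - 1*(-150)) = -(5775 + 15750 + 55 + 150) = -1*21730 = -21730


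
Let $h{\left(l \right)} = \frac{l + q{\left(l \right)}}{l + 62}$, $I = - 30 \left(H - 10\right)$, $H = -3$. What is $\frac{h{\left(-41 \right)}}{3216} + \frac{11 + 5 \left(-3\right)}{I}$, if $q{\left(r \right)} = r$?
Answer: $- \frac{25177}{2194920} \approx -0.011471$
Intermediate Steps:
$I = 390$ ($I = - 30 \left(-3 - 10\right) = \left(-30\right) \left(-13\right) = 390$)
$h{\left(l \right)} = \frac{2 l}{62 + l}$ ($h{\left(l \right)} = \frac{l + l}{l + 62} = \frac{2 l}{62 + l}$)
$\frac{h{\left(-41 \right)}}{3216} + \frac{11 + 5 \left(-3\right)}{I} = \frac{2 \left(-41\right) \frac{1}{62 - 41}}{3216} + \frac{11 + 5 \left(-3\right)}{390} = 2 \left(-41\right) \frac{1}{21} \cdot \frac{1}{3216} + \left(11 - 15\right) \frac{1}{390} = 2 \left(-41\right) \frac{1}{21} \cdot \frac{1}{3216} - \frac{2}{195} = \left(- \frac{82}{21}\right) \frac{1}{3216} - \frac{2}{195} = - \frac{41}{33768} - \frac{2}{195} = - \frac{25177}{2194920}$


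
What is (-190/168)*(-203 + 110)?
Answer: 2945/28 ≈ 105.18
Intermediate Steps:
(-190/168)*(-203 + 110) = -190*1/168*(-93) = -95/84*(-93) = 2945/28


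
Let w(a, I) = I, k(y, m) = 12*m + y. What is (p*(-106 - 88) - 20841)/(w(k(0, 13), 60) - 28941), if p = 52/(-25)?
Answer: 510937/722025 ≈ 0.70764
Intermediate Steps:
p = -52/25 (p = 52*(-1/25) = -52/25 ≈ -2.0800)
k(y, m) = y + 12*m
(p*(-106 - 88) - 20841)/(w(k(0, 13), 60) - 28941) = (-52*(-106 - 88)/25 - 20841)/(60 - 28941) = (-52/25*(-194) - 20841)/(-28881) = (10088/25 - 20841)*(-1/28881) = -510937/25*(-1/28881) = 510937/722025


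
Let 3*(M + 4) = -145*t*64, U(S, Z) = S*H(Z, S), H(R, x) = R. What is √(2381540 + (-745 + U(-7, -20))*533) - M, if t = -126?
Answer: -389756 + 5*√82363 ≈ -3.8832e+5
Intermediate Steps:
U(S, Z) = S*Z
M = 389756 (M = -4 + (-145*(-126)*64)/3 = -4 + (18270*64)/3 = -4 + (⅓)*1169280 = -4 + 389760 = 389756)
√(2381540 + (-745 + U(-7, -20))*533) - M = √(2381540 + (-745 - 7*(-20))*533) - 1*389756 = √(2381540 + (-745 + 140)*533) - 389756 = √(2381540 - 605*533) - 389756 = √(2381540 - 322465) - 389756 = √2059075 - 389756 = 5*√82363 - 389756 = -389756 + 5*√82363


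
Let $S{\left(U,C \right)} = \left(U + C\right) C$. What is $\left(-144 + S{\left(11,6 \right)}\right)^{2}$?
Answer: $1764$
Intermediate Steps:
$S{\left(U,C \right)} = C \left(C + U\right)$ ($S{\left(U,C \right)} = \left(C + U\right) C = C \left(C + U\right)$)
$\left(-144 + S{\left(11,6 \right)}\right)^{2} = \left(-144 + 6 \left(6 + 11\right)\right)^{2} = \left(-144 + 6 \cdot 17\right)^{2} = \left(-144 + 102\right)^{2} = \left(-42\right)^{2} = 1764$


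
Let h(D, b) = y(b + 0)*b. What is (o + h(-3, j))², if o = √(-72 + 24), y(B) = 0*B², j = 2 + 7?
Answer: -48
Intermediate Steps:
j = 9
y(B) = 0
h(D, b) = 0 (h(D, b) = 0*b = 0)
o = 4*I*√3 (o = √(-48) = 4*I*√3 ≈ 6.9282*I)
(o + h(-3, j))² = (4*I*√3 + 0)² = (4*I*√3)² = -48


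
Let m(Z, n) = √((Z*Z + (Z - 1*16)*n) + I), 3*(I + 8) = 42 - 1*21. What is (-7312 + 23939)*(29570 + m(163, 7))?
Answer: 491660390 + 16627*√27597 ≈ 4.9442e+8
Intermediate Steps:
I = -1 (I = -8 + (42 - 1*21)/3 = -8 + (42 - 21)/3 = -8 + (⅓)*21 = -8 + 7 = -1)
m(Z, n) = √(-1 + Z² + n*(-16 + Z)) (m(Z, n) = √((Z*Z + (Z - 1*16)*n) - 1) = √((Z² + (Z - 16)*n) - 1) = √((Z² + (-16 + Z)*n) - 1) = √((Z² + n*(-16 + Z)) - 1) = √(-1 + Z² + n*(-16 + Z)))
(-7312 + 23939)*(29570 + m(163, 7)) = (-7312 + 23939)*(29570 + √(-1 + 163² - 16*7 + 163*7)) = 16627*(29570 + √(-1 + 26569 - 112 + 1141)) = 16627*(29570 + √27597) = 491660390 + 16627*√27597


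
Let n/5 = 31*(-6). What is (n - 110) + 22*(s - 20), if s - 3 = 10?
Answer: -1194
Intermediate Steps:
s = 13 (s = 3 + 10 = 13)
n = -930 (n = 5*(31*(-6)) = 5*(-186) = -930)
(n - 110) + 22*(s - 20) = (-930 - 110) + 22*(13 - 20) = -1040 + 22*(-7) = -1040 - 154 = -1194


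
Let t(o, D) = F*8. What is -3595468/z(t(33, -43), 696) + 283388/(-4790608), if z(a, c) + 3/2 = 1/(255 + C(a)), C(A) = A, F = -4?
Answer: 1920529223491707/798833884 ≈ 2.4042e+6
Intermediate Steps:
t(o, D) = -32 (t(o, D) = -4*8 = -32)
z(a, c) = -3/2 + 1/(255 + a)
-3595468/z(t(33, -43), 696) + 283388/(-4790608) = -3595468*2*(255 - 32)/(-763 - 3*(-32)) + 283388/(-4790608) = -3595468*446/(-763 + 96) + 283388*(-1/4790608) = -3595468/((½)*(1/223)*(-667)) - 70847/1197652 = -3595468/(-667/446) - 70847/1197652 = -3595468*(-446/667) - 70847/1197652 = 1603578728/667 - 70847/1197652 = 1920529223491707/798833884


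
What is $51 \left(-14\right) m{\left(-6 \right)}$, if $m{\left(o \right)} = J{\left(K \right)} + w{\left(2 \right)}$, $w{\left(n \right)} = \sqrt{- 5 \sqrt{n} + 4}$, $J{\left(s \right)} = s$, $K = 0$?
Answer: $- 714 \sqrt{4 - 5 \sqrt{2}} \approx - 1251.2 i$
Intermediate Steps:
$w{\left(n \right)} = \sqrt{4 - 5 \sqrt{n}}$
$m{\left(o \right)} = \sqrt{4 - 5 \sqrt{2}}$ ($m{\left(o \right)} = 0 + \sqrt{4 - 5 \sqrt{2}} = \sqrt{4 - 5 \sqrt{2}}$)
$51 \left(-14\right) m{\left(-6 \right)} = 51 \left(-14\right) \sqrt{4 - 5 \sqrt{2}} = - 714 \sqrt{4 - 5 \sqrt{2}}$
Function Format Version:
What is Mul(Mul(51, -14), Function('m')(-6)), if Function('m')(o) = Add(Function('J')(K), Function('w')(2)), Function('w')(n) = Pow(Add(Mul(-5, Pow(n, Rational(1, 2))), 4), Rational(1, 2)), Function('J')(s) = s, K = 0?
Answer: Mul(-714, Pow(Add(4, Mul(-5, Pow(2, Rational(1, 2)))), Rational(1, 2))) ≈ Mul(-1251.2, I)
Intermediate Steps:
Function('w')(n) = Pow(Add(4, Mul(-5, Pow(n, Rational(1, 2)))), Rational(1, 2))
Function('m')(o) = Pow(Add(4, Mul(-5, Pow(2, Rational(1, 2)))), Rational(1, 2)) (Function('m')(o) = Add(0, Pow(Add(4, Mul(-5, Pow(2, Rational(1, 2)))), Rational(1, 2))) = Pow(Add(4, Mul(-5, Pow(2, Rational(1, 2)))), Rational(1, 2)))
Mul(Mul(51, -14), Function('m')(-6)) = Mul(Mul(51, -14), Pow(Add(4, Mul(-5, Pow(2, Rational(1, 2)))), Rational(1, 2))) = Mul(-714, Pow(Add(4, Mul(-5, Pow(2, Rational(1, 2)))), Rational(1, 2)))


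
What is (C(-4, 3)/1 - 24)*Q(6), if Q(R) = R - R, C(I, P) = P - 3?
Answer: 0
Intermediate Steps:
C(I, P) = -3 + P
Q(R) = 0
(C(-4, 3)/1 - 24)*Q(6) = ((-3 + 3)/1 - 24)*0 = (0*1 - 24)*0 = (0 - 24)*0 = -24*0 = 0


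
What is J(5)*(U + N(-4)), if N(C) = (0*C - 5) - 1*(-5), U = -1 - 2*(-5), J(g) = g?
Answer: 45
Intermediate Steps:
U = 9 (U = -1 + 10 = 9)
N(C) = 0 (N(C) = (0 - 5) + 5 = -5 + 5 = 0)
J(5)*(U + N(-4)) = 5*(9 + 0) = 5*9 = 45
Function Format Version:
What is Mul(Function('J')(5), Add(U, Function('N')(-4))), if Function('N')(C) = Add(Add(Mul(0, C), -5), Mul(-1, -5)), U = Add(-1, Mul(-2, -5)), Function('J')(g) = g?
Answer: 45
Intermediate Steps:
U = 9 (U = Add(-1, 10) = 9)
Function('N')(C) = 0 (Function('N')(C) = Add(Add(0, -5), 5) = Add(-5, 5) = 0)
Mul(Function('J')(5), Add(U, Function('N')(-4))) = Mul(5, Add(9, 0)) = Mul(5, 9) = 45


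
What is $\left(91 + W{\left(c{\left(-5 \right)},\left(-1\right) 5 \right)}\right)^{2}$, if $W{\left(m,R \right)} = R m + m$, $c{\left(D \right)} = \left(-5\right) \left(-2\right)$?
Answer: $2601$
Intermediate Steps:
$c{\left(D \right)} = 10$
$W{\left(m,R \right)} = m + R m$
$\left(91 + W{\left(c{\left(-5 \right)},\left(-1\right) 5 \right)}\right)^{2} = \left(91 + 10 \left(1 - 5\right)\right)^{2} = \left(91 + 10 \left(-4\right)\right)^{2} = \left(91 - 40\right)^{2} = 51^{2} = 2601$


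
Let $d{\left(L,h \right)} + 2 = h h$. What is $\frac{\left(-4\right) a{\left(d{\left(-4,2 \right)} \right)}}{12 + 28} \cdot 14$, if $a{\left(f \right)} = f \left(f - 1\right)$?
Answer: $- \frac{14}{5} \approx -2.8$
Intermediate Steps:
$d{\left(L,h \right)} = -2 + h^{2}$ ($d{\left(L,h \right)} = -2 + h h = -2 + h^{2}$)
$a{\left(f \right)} = f \left(-1 + f\right)$
$\frac{\left(-4\right) a{\left(d{\left(-4,2 \right)} \right)}}{12 + 28} \cdot 14 = \frac{\left(-4\right) \left(-2 + 2^{2}\right) \left(-1 - \left(2 - 2^{2}\right)\right)}{12 + 28} \cdot 14 = \frac{\left(-4\right) \left(-2 + 4\right) \left(-1 + \left(-2 + 4\right)\right)}{40} \cdot 14 = \frac{\left(-4\right) 2 \left(-1 + 2\right)}{40} \cdot 14 = \frac{\left(-4\right) 2 \cdot 1}{40} \cdot 14 = \frac{\left(-4\right) 2}{40} \cdot 14 = \frac{1}{40} \left(-8\right) 14 = \left(- \frac{1}{5}\right) 14 = - \frac{14}{5}$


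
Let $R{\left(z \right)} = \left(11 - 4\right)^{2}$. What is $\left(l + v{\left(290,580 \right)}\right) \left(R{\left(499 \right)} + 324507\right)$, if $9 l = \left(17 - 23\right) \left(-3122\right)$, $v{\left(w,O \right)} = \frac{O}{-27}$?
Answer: $\frac{18050506496}{27} \approx 6.6854 \cdot 10^{8}$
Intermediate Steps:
$R{\left(z \right)} = 49$ ($R{\left(z \right)} = 7^{2} = 49$)
$v{\left(w,O \right)} = - \frac{O}{27}$ ($v{\left(w,O \right)} = O \left(- \frac{1}{27}\right) = - \frac{O}{27}$)
$l = \frac{6244}{3}$ ($l = \frac{\left(17 - 23\right) \left(-3122\right)}{9} = \frac{\left(-6\right) \left(-3122\right)}{9} = \frac{1}{9} \cdot 18732 = \frac{6244}{3} \approx 2081.3$)
$\left(l + v{\left(290,580 \right)}\right) \left(R{\left(499 \right)} + 324507\right) = \left(\frac{6244}{3} - \frac{580}{27}\right) \left(49 + 324507\right) = \left(\frac{6244}{3} - \frac{580}{27}\right) 324556 = \frac{55616}{27} \cdot 324556 = \frac{18050506496}{27}$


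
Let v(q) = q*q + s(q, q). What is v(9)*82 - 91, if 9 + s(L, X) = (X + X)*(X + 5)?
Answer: 26477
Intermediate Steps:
s(L, X) = -9 + 2*X*(5 + X) (s(L, X) = -9 + (X + X)*(X + 5) = -9 + (2*X)*(5 + X) = -9 + 2*X*(5 + X))
v(q) = -9 + 3*q² + 10*q (v(q) = q*q + (-9 + 2*q² + 10*q) = q² + (-9 + 2*q² + 10*q) = -9 + 3*q² + 10*q)
v(9)*82 - 91 = (-9 + 3*9² + 10*9)*82 - 91 = (-9 + 3*81 + 90)*82 - 91 = (-9 + 243 + 90)*82 - 91 = 324*82 - 91 = 26568 - 91 = 26477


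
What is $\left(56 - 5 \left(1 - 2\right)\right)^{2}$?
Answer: $3721$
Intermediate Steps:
$\left(56 - 5 \left(1 - 2\right)\right)^{2} = \left(56 - -5\right)^{2} = \left(56 + 5\right)^{2} = 61^{2} = 3721$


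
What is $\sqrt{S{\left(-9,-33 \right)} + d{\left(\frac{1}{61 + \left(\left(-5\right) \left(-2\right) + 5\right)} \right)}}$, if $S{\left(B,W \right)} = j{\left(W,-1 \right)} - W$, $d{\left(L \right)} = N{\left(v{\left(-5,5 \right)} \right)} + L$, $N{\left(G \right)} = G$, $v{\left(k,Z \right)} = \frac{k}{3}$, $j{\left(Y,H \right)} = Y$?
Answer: $\frac{i \sqrt{21489}}{114} \approx 1.2859 i$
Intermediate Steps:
$v{\left(k,Z \right)} = \frac{k}{3}$ ($v{\left(k,Z \right)} = k \frac{1}{3} = \frac{k}{3}$)
$d{\left(L \right)} = - \frac{5}{3} + L$ ($d{\left(L \right)} = \frac{1}{3} \left(-5\right) + L = - \frac{5}{3} + L$)
$S{\left(B,W \right)} = 0$ ($S{\left(B,W \right)} = W - W = 0$)
$\sqrt{S{\left(-9,-33 \right)} + d{\left(\frac{1}{61 + \left(\left(-5\right) \left(-2\right) + 5\right)} \right)}} = \sqrt{0 - \left(\frac{5}{3} - \frac{1}{61 + \left(\left(-5\right) \left(-2\right) + 5\right)}\right)} = \sqrt{0 - \left(\frac{5}{3} - \frac{1}{61 + \left(10 + 5\right)}\right)} = \sqrt{0 - \left(\frac{5}{3} - \frac{1}{61 + 15}\right)} = \sqrt{0 - \left(\frac{5}{3} - \frac{1}{76}\right)} = \sqrt{0 + \left(- \frac{5}{3} + \frac{1}{76}\right)} = \sqrt{0 - \frac{377}{228}} = \sqrt{- \frac{377}{228}} = \frac{i \sqrt{21489}}{114}$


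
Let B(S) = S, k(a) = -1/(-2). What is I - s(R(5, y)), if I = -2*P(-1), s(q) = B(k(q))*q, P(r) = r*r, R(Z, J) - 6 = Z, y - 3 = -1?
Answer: -15/2 ≈ -7.5000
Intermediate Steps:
y = 2 (y = 3 - 1 = 2)
k(a) = ½ (k(a) = -1*(-½) = ½)
R(Z, J) = 6 + Z
P(r) = r²
s(q) = q/2
I = -2 (I = -2*(-1)² = -2*1 = -2)
I - s(R(5, y)) = -2 - (6 + 5)/2 = -2 - 11/2 = -15/2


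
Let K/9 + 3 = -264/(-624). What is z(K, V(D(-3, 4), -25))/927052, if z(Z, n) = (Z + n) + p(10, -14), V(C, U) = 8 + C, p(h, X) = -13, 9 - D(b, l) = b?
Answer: -421/24103352 ≈ -1.7466e-5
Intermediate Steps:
D(b, l) = 9 - b
K = -603/26 (K = -27 + 9*(-264/(-624)) = -27 + 9*(-264*(-1/624)) = -27 + 9*(11/26) = -27 + 99/26 = -603/26 ≈ -23.192)
z(Z, n) = -13 + Z + n (z(Z, n) = (Z + n) - 13 = -13 + Z + n)
z(K, V(D(-3, 4), -25))/927052 = (-13 - 603/26 + (8 + (9 - 1*(-3))))/927052 = (-13 - 603/26 + (8 + (9 + 3)))*(1/927052) = (-13 - 603/26 + (8 + 12))*(1/927052) = (-13 - 603/26 + 20)*(1/927052) = -421/26*1/927052 = -421/24103352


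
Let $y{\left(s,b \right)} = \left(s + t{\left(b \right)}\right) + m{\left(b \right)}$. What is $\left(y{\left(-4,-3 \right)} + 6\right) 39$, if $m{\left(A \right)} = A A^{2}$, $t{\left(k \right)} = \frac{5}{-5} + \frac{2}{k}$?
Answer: $-1040$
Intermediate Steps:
$t{\left(k \right)} = -1 + \frac{2}{k}$ ($t{\left(k \right)} = 5 \left(- \frac{1}{5}\right) + \frac{2}{k} = -1 + \frac{2}{k}$)
$m{\left(A \right)} = A^{3}$
$y{\left(s,b \right)} = s + b^{3} + \frac{2 - b}{b}$ ($y{\left(s,b \right)} = \left(s + \frac{2 - b}{b}\right) + b^{3} = s + b^{3} + \frac{2 - b}{b}$)
$\left(y{\left(-4,-3 \right)} + 6\right) 39 = \left(\left(-1 - 4 + \left(-3\right)^{3} + \frac{2}{-3}\right) + 6\right) 39 = \left(\left(-1 - 4 - 27 + 2 \left(- \frac{1}{3}\right)\right) + 6\right) 39 = \left(\left(-1 - 4 - 27 - \frac{2}{3}\right) + 6\right) 39 = \left(- \frac{98}{3} + 6\right) 39 = \left(- \frac{80}{3}\right) 39 = -1040$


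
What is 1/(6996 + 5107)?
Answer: 1/12103 ≈ 8.2624e-5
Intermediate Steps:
1/(6996 + 5107) = 1/12103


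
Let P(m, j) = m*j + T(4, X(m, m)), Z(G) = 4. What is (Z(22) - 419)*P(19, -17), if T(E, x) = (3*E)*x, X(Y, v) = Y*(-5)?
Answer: 607145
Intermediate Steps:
X(Y, v) = -5*Y
T(E, x) = 3*E*x
P(m, j) = -60*m + j*m (P(m, j) = m*j + 3*4*(-5*m) = j*m - 60*m = -60*m + j*m)
(Z(22) - 419)*P(19, -17) = (4 - 419)*(19*(-60 - 17)) = -7885*(-77) = -415*(-1463) = 607145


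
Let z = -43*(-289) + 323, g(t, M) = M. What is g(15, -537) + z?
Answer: 12213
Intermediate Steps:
z = 12750 (z = 12427 + 323 = 12750)
g(15, -537) + z = -537 + 12750 = 12213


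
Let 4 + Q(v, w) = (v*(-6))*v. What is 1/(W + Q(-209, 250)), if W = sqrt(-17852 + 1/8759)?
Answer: -2295646310/601666097753567 - 3*I*sqrt(152178541917)/601666097753567 ≈ -3.8155e-6 - 1.9451e-9*I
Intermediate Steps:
Q(v, w) = -4 - 6*v**2 (Q(v, w) = -4 + (v*(-6))*v = -4 + (-6*v)*v = -4 - 6*v**2)
W = 3*I*sqrt(152178541917)/8759 (W = sqrt(-17852 + 1/8759) = sqrt(-156365667/8759) = 3*I*sqrt(152178541917)/8759 ≈ 133.61*I)
1/(W + Q(-209, 250)) = 1/(3*I*sqrt(152178541917)/8759 + (-4 - 6*(-209)**2)) = 1/(3*I*sqrt(152178541917)/8759 + (-4 - 6*43681)) = 1/(3*I*sqrt(152178541917)/8759 + (-4 - 262086)) = 1/(3*I*sqrt(152178541917)/8759 - 262090) = 1/(-262090 + 3*I*sqrt(152178541917)/8759)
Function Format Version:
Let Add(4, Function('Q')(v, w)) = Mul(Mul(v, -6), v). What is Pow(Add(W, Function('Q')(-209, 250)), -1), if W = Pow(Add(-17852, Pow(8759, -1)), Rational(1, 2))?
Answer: Add(Rational(-2295646310, 601666097753567), Mul(Rational(-3, 601666097753567), I, Pow(152178541917, Rational(1, 2)))) ≈ Add(-3.8155e-6, Mul(-1.9451e-9, I))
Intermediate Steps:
Function('Q')(v, w) = Add(-4, Mul(-6, Pow(v, 2))) (Function('Q')(v, w) = Add(-4, Mul(Mul(v, -6), v)) = Add(-4, Mul(Mul(-6, v), v)) = Add(-4, Mul(-6, Pow(v, 2))))
W = Mul(Rational(3, 8759), I, Pow(152178541917, Rational(1, 2))) (W = Pow(Add(-17852, Rational(1, 8759)), Rational(1, 2)) = Pow(Rational(-156365667, 8759), Rational(1, 2)) = Mul(Rational(3, 8759), I, Pow(152178541917, Rational(1, 2))) ≈ Mul(133.61, I))
Pow(Add(W, Function('Q')(-209, 250)), -1) = Pow(Add(Mul(Rational(3, 8759), I, Pow(152178541917, Rational(1, 2))), Add(-4, Mul(-6, Pow(-209, 2)))), -1) = Pow(Add(Mul(Rational(3, 8759), I, Pow(152178541917, Rational(1, 2))), Add(-4, Mul(-6, 43681))), -1) = Pow(Add(Mul(Rational(3, 8759), I, Pow(152178541917, Rational(1, 2))), Add(-4, -262086)), -1) = Pow(Add(Mul(Rational(3, 8759), I, Pow(152178541917, Rational(1, 2))), -262090), -1) = Pow(Add(-262090, Mul(Rational(3, 8759), I, Pow(152178541917, Rational(1, 2)))), -1)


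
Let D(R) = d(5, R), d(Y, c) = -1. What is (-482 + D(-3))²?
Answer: 233289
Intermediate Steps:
D(R) = -1
(-482 + D(-3))² = (-482 - 1)² = (-483)² = 233289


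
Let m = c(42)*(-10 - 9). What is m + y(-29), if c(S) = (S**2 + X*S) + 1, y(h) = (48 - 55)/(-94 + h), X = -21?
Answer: -2063564/123 ≈ -16777.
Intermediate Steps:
y(h) = -7/(-94 + h)
c(S) = 1 + S**2 - 21*S (c(S) = (S**2 - 21*S) + 1 = 1 + S**2 - 21*S)
m = -16777 (m = (1 + 42**2 - 21*42)*(-10 - 9) = (1 + 1764 - 882)*(-19) = 883*(-19) = -16777)
m + y(-29) = -16777 - 7/(-94 - 29) = -16777 - 7/(-123) = -16777 - 7*(-1/123) = -16777 + 7/123 = -2063564/123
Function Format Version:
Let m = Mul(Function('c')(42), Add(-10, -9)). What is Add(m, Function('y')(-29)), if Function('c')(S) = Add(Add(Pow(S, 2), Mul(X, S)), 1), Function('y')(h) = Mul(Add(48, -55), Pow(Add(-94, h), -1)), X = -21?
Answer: Rational(-2063564, 123) ≈ -16777.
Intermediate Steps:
Function('y')(h) = Mul(-7, Pow(Add(-94, h), -1))
Function('c')(S) = Add(1, Pow(S, 2), Mul(-21, S)) (Function('c')(S) = Add(Add(Pow(S, 2), Mul(-21, S)), 1) = Add(1, Pow(S, 2), Mul(-21, S)))
m = -16777 (m = Mul(Add(1, Pow(42, 2), Mul(-21, 42)), Add(-10, -9)) = Mul(Add(1, 1764, -882), -19) = Mul(883, -19) = -16777)
Add(m, Function('y')(-29)) = Add(-16777, Mul(-7, Pow(Add(-94, -29), -1))) = Add(-16777, Mul(-7, Pow(-123, -1))) = Add(-16777, Mul(-7, Rational(-1, 123))) = Add(-16777, Rational(7, 123)) = Rational(-2063564, 123)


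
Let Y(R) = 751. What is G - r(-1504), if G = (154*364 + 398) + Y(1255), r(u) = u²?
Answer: -2204811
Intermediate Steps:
G = 57205 (G = (154*364 + 398) + 751 = (56056 + 398) + 751 = 56454 + 751 = 57205)
G - r(-1504) = 57205 - 1*(-1504)² = 57205 - 1*2262016 = 57205 - 2262016 = -2204811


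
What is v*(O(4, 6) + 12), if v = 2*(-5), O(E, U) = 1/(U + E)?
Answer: -121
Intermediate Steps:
O(E, U) = 1/(E + U)
v = -10
v*(O(4, 6) + 12) = -10*(1/(4 + 6) + 12) = -10*(1/10 + 12) = -10*(⅒ + 12) = -10*121/10 = -121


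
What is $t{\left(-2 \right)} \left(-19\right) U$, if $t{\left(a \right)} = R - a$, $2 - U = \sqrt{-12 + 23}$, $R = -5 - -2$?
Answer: $38 - 19 \sqrt{11} \approx -25.016$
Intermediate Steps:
$R = -3$ ($R = -5 + 2 = -3$)
$U = 2 - \sqrt{11}$ ($U = 2 - \sqrt{-12 + 23} = 2 - \sqrt{11} \approx -1.3166$)
$t{\left(a \right)} = -3 - a$
$t{\left(-2 \right)} \left(-19\right) U = \left(-3 - -2\right) \left(-19\right) \left(2 - \sqrt{11}\right) = \left(-3 + 2\right) \left(-19\right) \left(2 - \sqrt{11}\right) = \left(-1\right) \left(-19\right) \left(2 - \sqrt{11}\right) = 19 \left(2 - \sqrt{11}\right) = 38 - 19 \sqrt{11}$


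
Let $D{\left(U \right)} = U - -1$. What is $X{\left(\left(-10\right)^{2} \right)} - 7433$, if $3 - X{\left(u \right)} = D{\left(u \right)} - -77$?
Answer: $-7608$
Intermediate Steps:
$D{\left(U \right)} = 1 + U$ ($D{\left(U \right)} = U + 1 = 1 + U$)
$X{\left(u \right)} = -75 - u$ ($X{\left(u \right)} = 3 - \left(\left(1 + u\right) - -77\right) = 3 - \left(\left(1 + u\right) + 77\right) = 3 - \left(78 + u\right) = -75 - u$)
$X{\left(\left(-10\right)^{2} \right)} - 7433 = \left(-75 - \left(-10\right)^{2}\right) - 7433 = \left(-75 - 100\right) - 7433 = -175 - 7433 = -7608$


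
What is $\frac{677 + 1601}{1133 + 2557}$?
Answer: $\frac{1139}{1845} \approx 0.61734$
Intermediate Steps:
$\frac{677 + 1601}{1133 + 2557} = \frac{2278}{3690} = 2278 \cdot \frac{1}{3690} = \frac{1139}{1845}$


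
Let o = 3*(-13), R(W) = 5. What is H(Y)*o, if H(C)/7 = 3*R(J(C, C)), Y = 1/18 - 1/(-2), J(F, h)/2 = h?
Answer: -4095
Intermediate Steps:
J(F, h) = 2*h
Y = 5/9 (Y = 1*(1/18) - 1*(-1/2) = 1/18 + 1/2 = 5/9 ≈ 0.55556)
H(C) = 105 (H(C) = 7*(3*5) = 7*15 = 105)
o = -39
H(Y)*o = 105*(-39) = -4095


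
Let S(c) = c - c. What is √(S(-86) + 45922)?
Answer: √45922 ≈ 214.29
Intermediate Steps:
S(c) = 0
√(S(-86) + 45922) = √(0 + 45922) = √45922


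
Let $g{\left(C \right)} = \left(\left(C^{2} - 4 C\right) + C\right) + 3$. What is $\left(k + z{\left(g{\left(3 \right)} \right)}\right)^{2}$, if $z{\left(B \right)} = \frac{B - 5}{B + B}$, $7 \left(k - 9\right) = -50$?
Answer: $\frac{1024}{441} \approx 2.322$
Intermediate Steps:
$k = \frac{13}{7}$ ($k = 9 + \frac{1}{7} \left(-50\right) = 9 - \frac{50}{7} = \frac{13}{7} \approx 1.8571$)
$g{\left(C \right)} = 3 + C^{2} - 3 C$ ($g{\left(C \right)} = \left(C^{2} - 3 C\right) + 3 = 3 + C^{2} - 3 C$)
$z{\left(B \right)} = \frac{-5 + B}{2 B}$
$\left(k + z{\left(g{\left(3 \right)} \right)}\right)^{2} = \left(\frac{13}{7} + \frac{-5 + \left(3 + 3^{2} - 9\right)}{2 \left(3 + 3^{2} - 9\right)}\right)^{2} = \left(\frac{13}{7} + \frac{-5 + \left(3 + 9 - 9\right)}{2 \left(3 + 9 - 9\right)}\right)^{2} = \left(\frac{13}{7} + \frac{-5 + 3}{2 \cdot 3}\right)^{2} = \left(\frac{13}{7} + \frac{1}{2} \cdot \frac{1}{3} \left(-2\right)\right)^{2} = \left(\frac{13}{7} - \frac{1}{3}\right)^{2} = \left(\frac{32}{21}\right)^{2} = \frac{1024}{441}$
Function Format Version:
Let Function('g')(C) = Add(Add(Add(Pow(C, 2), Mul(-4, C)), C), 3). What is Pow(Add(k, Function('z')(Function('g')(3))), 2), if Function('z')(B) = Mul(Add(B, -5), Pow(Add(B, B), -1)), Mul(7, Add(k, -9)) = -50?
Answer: Rational(1024, 441) ≈ 2.3220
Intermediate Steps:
k = Rational(13, 7) (k = Add(9, Mul(Rational(1, 7), -50)) = Add(9, Rational(-50, 7)) = Rational(13, 7) ≈ 1.8571)
Function('g')(C) = Add(3, Pow(C, 2), Mul(-3, C)) (Function('g')(C) = Add(Add(Pow(C, 2), Mul(-3, C)), 3) = Add(3, Pow(C, 2), Mul(-3, C)))
Function('z')(B) = Mul(Rational(1, 2), Pow(B, -1), Add(-5, B)) (Function('z')(B) = Mul(Add(-5, B), Pow(Mul(2, B), -1)) = Mul(Add(-5, B), Mul(Rational(1, 2), Pow(B, -1))) = Mul(Rational(1, 2), Pow(B, -1), Add(-5, B)))
Pow(Add(k, Function('z')(Function('g')(3))), 2) = Pow(Add(Rational(13, 7), Mul(Rational(1, 2), Pow(Add(3, Pow(3, 2), Mul(-3, 3)), -1), Add(-5, Add(3, Pow(3, 2), Mul(-3, 3))))), 2) = Pow(Add(Rational(13, 7), Mul(Rational(1, 2), Pow(Add(3, 9, -9), -1), Add(-5, Add(3, 9, -9)))), 2) = Pow(Add(Rational(13, 7), Mul(Rational(1, 2), Pow(3, -1), Add(-5, 3))), 2) = Pow(Add(Rational(13, 7), Mul(Rational(1, 2), Rational(1, 3), -2)), 2) = Pow(Add(Rational(13, 7), Rational(-1, 3)), 2) = Pow(Rational(32, 21), 2) = Rational(1024, 441)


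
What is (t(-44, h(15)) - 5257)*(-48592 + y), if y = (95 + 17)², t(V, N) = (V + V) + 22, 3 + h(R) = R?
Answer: 191883504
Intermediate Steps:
h(R) = -3 + R
t(V, N) = 22 + 2*V (t(V, N) = 2*V + 22 = 22 + 2*V)
y = 12544 (y = 112² = 12544)
(t(-44, h(15)) - 5257)*(-48592 + y) = ((22 + 2*(-44)) - 5257)*(-48592 + 12544) = ((22 - 88) - 5257)*(-36048) = (-66 - 5257)*(-36048) = -5323*(-36048) = 191883504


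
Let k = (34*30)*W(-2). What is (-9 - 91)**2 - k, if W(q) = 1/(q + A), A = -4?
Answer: 10170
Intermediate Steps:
W(q) = 1/(-4 + q) (W(q) = 1/(q - 4) = 1/(-4 + q))
k = -170 (k = (34*30)/(-4 - 2) = 1020/(-6) = 1020*(-1/6) = -170)
(-9 - 91)**2 - k = (-9 - 91)**2 - 1*(-170) = (-100)**2 + 170 = 10000 + 170 = 10170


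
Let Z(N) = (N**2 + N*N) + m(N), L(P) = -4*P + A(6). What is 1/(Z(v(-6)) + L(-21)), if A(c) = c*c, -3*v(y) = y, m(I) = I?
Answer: 1/130 ≈ 0.0076923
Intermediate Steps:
v(y) = -y/3
A(c) = c**2
L(P) = 36 - 4*P (L(P) = -4*P + 6**2 = -4*P + 36 = 36 - 4*P)
Z(N) = N + 2*N**2 (Z(N) = (N**2 + N*N) + N = (N**2 + N**2) + N = 2*N**2 + N = N + 2*N**2)
1/(Z(v(-6)) + L(-21)) = 1/((-1/3*(-6))*(1 + 2*(-1/3*(-6))) + (36 - 4*(-21))) = 1/(2*(1 + 2*2) + (36 + 84)) = 1/(2*(1 + 4) + 120) = 1/(2*5 + 120) = 1/(10 + 120) = 1/130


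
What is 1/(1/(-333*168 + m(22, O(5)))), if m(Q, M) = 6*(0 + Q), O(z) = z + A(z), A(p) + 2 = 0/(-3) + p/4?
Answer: -55812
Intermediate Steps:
A(p) = -2 + p/4 (A(p) = -2 + (0/(-3) + p/4) = -2 + (0*(-1/3) + p*(1/4)) = -2 + (0 + p/4) = -2 + p/4)
O(z) = -2 + 5*z/4 (O(z) = z + (-2 + z/4) = -2 + 5*z/4)
m(Q, M) = 6*Q
1/(1/(-333*168 + m(22, O(5)))) = 1/(1/(-333*168 + 6*22)) = 1/(1/(-55944 + 132)) = 1/(1/(-55812)) = 1/(-1/55812) = -55812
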